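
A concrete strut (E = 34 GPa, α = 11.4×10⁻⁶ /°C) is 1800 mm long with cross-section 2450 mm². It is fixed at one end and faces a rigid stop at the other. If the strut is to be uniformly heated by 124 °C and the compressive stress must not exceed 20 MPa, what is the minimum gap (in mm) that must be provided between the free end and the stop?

g ≈ 1.49 mm

With no wall the strut would lengthen by αΔT L = 11.4×10⁻⁶ × 124 × 1800 = 2.544 mm.
A stress of 20 MPa corresponds to the wall pushing the strut back by σL/E = 20×1800/(34×10³) = 1.059 mm.
The gap must absorb the remainder: g_min = 2.544 − 1.059 = 1.486 mm.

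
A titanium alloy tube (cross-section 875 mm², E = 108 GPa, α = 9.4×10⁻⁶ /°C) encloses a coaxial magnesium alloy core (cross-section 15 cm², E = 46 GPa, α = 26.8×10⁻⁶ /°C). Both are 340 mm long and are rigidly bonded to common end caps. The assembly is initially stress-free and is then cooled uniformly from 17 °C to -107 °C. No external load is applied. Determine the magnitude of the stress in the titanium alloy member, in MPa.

Both members must finish at the same length. With the larger α, the magnesium alloy tends to over-contract; the plates restrain it, putting the magnesium alloy in tension and the titanium alloy in compression. With no external load the two internal forces are equal and opposite, magnitude P.
Equating the net (thermal + elastic) strains gives |α₁ − α₂|·ΔT = P·[1/(A₁E₁) + 1/(A₂E₂)].
|α₁ − α₂|·ΔT = 17.4×10⁻⁶ × 124 = 0.002158.
1/(A₁E₁) + 1/(A₂E₂) = 1/(875×108×10³) + 1/(1500×46×10³) = 2.507×10⁻⁸ N⁻¹.
P = 0.002158 / 2.507×10⁻⁸ = 86050 N = 86.05 kN.
σ_{titanium alloy} = P/A₁ = 86050/875 = 98.34 MPa, compressive.

σ ≈ 98.3 MPa (compressive)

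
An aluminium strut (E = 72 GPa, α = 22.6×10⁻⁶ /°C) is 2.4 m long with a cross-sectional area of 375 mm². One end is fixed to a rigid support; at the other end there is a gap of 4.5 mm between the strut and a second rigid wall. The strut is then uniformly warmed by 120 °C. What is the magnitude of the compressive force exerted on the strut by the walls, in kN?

P ≈ 22.6 kN

Unrestrained expansion: δ_free = αΔT L = 22.6×10⁻⁶ × 120 × 2400 = 6.509 mm.
The gap closes (δ_free > 4.5 mm) and the wall then resists a further 6.509 − 4.5 = 2.009 mm of expansion.
That suppressed elongation corresponds to σ = E·Δ/L = 72×10³ × 2.009/2400 = 60.26 MPa.
P = σA = 60.26 × 375 = 22.6 kN.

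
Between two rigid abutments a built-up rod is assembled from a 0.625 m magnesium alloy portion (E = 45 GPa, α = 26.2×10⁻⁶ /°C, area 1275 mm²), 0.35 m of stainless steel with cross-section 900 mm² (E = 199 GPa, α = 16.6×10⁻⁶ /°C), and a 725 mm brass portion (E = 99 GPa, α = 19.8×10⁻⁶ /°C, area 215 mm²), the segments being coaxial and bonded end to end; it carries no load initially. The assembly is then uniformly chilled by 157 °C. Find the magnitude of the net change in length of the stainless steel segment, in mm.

|ΔL| ≈ 0.673 mm

If the supports were absent, the total length change would be Σ αᵢΔT Lᵢ = 26.2×10⁻⁶×157×625 + 16.6×10⁻⁶×157×350 + 19.8×10⁻⁶×157×725 = 5.737 mm.
The walls prevent any net length change, so an axial force P (same in every segment) develops. Compatibility: P · Σ Lᵢ/(AᵢEᵢ) = δ_free.
The series flexibility is Σ Lᵢ/(AᵢEᵢ) = 625/(1275×45×10³) + 350/(900×199×10³) + 725/(215×99×10³) = 4.691×10⁻⁵ mm/N.
So P = 5.737 / 4.691×10⁻⁵ = 122.3 kN, tensile.
For the stainless steel segment, free thermal change = 16.6×10⁻⁶×157×350 = 0.9122 mm and elastic change from P = 122300×350/(900×199×10³) = 0.239 mm; these oppose, so the net change is 0.673 mm (segment shortens).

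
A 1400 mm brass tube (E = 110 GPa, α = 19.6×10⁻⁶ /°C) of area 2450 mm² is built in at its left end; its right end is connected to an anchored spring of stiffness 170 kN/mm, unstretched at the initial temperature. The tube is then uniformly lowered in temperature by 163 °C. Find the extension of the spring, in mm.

The unrestrained thermal change is αΔT L = 19.6×10⁻⁶ × 163 × 1400 = 4.473 mm.
Let P be the tensile force in the spring. The tube extends elastically by PL/(AE) and the spring stretches by P/k; together these equal δ_free.
So P = δ_free / [L/(AE) + 1/k] = 4.473 / [ 1400/(2450×110×10³) + 1/(170×10³) ].
P = 4.473 / 1.108×10⁻⁵ = 403800 N.
Spring extension = P/k = 403800/(170×10³) = 2.375 mm.

δ ≈ 2.38 mm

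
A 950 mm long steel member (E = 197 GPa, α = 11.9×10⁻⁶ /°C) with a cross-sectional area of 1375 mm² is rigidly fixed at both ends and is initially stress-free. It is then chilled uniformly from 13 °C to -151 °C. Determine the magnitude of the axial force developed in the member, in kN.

The ends cannot move, so σ = EαΔT = 197×10³ × 11.9×10⁻⁶ × 164 = 384.5 MPa.
P = AEαΔT = 1375 × 197×10³ × 11.9×10⁻⁶ × 164 = 528.6 kN (tensile).

P ≈ 529 kN (tensile)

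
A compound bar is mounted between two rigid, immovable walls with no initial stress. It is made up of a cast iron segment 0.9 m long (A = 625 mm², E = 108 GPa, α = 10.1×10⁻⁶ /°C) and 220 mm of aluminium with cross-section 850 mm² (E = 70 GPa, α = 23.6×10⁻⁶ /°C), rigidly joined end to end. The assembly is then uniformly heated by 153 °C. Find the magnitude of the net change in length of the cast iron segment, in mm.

|ΔL| ≈ 0.32 mm

If the supports were absent, the total length change would be Σ αᵢΔT Lᵢ = 10.1×10⁻⁶×153×900 + 23.6×10⁻⁶×153×220 = 2.185 mm.
The rigid supports impose zero overall length change; the single axial force P common to all segments must satisfy P Σ Lᵢ/(AᵢEᵢ) = δ_free.
The series flexibility is Σ Lᵢ/(AᵢEᵢ) = 900/(625×108×10³) + 220/(850×70×10³) = 1.703×10⁻⁵ mm/N.
Hence P = δ_free / Σ(L/AE) = 2.185/1.703×10⁻⁵ = 128.3 kN (compressive).
For the cast iron segment, free thermal change = 10.1×10⁻⁶×153×900 = 1.391 mm and elastic change from P = 128300×900/(625×108×10³) = 1.711 mm; these oppose, so the net change is 0.32 mm (segment shortens).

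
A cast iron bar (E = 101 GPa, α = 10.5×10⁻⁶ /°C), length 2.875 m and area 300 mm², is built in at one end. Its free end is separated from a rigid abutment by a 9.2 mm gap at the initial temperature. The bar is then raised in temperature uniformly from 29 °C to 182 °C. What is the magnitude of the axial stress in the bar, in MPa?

σ ≈ 0 MPa

Free thermal elongation = αΔT L = 10.5×10⁻⁶ × 153 × 2875 = 4.619 mm.
Since δ_free = 4.62 mm is less than the 9.2 mm gap, the bar never touches the wall. No axial force develops.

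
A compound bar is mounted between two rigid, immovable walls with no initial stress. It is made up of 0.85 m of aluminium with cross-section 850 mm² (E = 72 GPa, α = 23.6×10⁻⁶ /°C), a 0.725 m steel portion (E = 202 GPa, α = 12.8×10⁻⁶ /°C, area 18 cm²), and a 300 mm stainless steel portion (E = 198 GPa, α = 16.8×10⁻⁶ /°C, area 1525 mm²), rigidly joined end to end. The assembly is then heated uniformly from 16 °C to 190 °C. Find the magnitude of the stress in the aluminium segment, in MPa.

With the walls removed the bar would change length by δ_free = Σ αᵢΔT Lᵢ = 23.6×10⁻⁶×174×850 + 12.8×10⁻⁶×174×725 + 16.8×10⁻⁶×174×300 = 5.982 mm.
The walls prevent any net length change, so an axial force P (same in every segment) develops. Compatibility: P · Σ Lᵢ/(AᵢEᵢ) = δ_free.
Σ Lᵢ/(AᵢEᵢ) = 850/(850×72×10³) + 725/(1800×202×10³) + 300/(1525×198×10³) = 1.688×10⁻⁵ mm/N.
Hence P = δ_free / Σ(L/AE) = 5.982/1.688×10⁻⁵ = 354.5 kN (compressive).
σ_{aluminium} = P / A = 354500 / 850 = 417 MPa.

σ ≈ 417 MPa (compressive)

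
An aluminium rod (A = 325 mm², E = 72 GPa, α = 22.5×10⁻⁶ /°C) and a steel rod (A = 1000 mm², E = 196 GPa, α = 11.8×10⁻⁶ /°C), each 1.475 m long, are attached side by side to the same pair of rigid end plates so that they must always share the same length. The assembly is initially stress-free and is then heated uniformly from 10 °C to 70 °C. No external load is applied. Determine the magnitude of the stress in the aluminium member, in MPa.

The aluminium has the larger α, so on heating it would change length more than the steel if both were free. The rigid plates force a common final length, so the aluminium is put into compression and the steel into tension, with equal and opposite forces P (no external load).
Setting the final lengths equal and cancelling L: (α₁ − α₂)ΔT = P/(A₁E₁) + P/(A₂E₂).
|α₁ − α₂|·ΔT = 10.7×10⁻⁶ × 60 = 0.000642.
1/(A₁E₁) + 1/(A₂E₂) = 1/(325×72×10³) + 1/(1000×196×10³) = 4.784×10⁻⁸ N⁻¹.
So P = 0.000642 / 4.784×10⁻⁸ = 13.42 kN.
σ_{aluminium} = P/A₁ = 13420/325 = 41.29 MPa, compressive.

σ ≈ 41.3 MPa (compressive)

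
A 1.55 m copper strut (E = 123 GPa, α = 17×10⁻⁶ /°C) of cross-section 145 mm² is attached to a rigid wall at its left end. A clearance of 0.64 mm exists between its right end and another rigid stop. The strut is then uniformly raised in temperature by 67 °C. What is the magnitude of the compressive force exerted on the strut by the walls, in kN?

P ≈ 12.9 kN

If the wall were absent the strut would grow by αΔT L = 17×10⁻⁶ × 67 × 1550 = 1.765 mm.
This exceeds the 0.64 mm gap, so the wall pushes back. The portion of expansion that must be recovered elastically is δ_free − gap = 1.765 − 0.64 = 1.125 mm.
Compatibility: PL/(AE) = 1.125 mm, so σ = P/A = E × (1.125/1550) = 89.31 MPa.
P = σA = 89.31 × 145 = 12.95 kN.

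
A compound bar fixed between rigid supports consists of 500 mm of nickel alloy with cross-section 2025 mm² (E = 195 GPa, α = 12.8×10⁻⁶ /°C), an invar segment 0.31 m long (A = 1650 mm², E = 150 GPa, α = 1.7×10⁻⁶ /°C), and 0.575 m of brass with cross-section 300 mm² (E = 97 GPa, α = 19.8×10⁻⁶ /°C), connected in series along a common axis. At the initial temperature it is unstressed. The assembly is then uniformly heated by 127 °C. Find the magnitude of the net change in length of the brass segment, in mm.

|ΔL| ≈ 0.617 mm

Free thermal expansion of the whole bar: Σ αᵢΔT Lᵢ = 12.8×10⁻⁶×127×500 + 1.7×10⁻⁶×127×310 + 19.8×10⁻⁶×127×575 = 2.326 mm.
The rigid supports impose zero overall length change; the single axial force P common to all segments must satisfy P Σ Lᵢ/(AᵢEᵢ) = δ_free.
The series flexibility is Σ Lᵢ/(AᵢEᵢ) = 500/(2025×195×10³) + 310/(1650×150×10³) + 575/(300×97×10³) = 2.228×10⁻⁵ mm/N.
Hence P = δ_free / Σ(L/AE) = 2.326/2.228×10⁻⁵ = 104.4 kN (compressive).
For the brass segment, free thermal change = 19.8×10⁻⁶×127×575 = 1.446 mm and elastic change from P = 104400×575/(300×97×10³) = 2.063 mm; these oppose, so the net change is 0.617 mm (segment shortens).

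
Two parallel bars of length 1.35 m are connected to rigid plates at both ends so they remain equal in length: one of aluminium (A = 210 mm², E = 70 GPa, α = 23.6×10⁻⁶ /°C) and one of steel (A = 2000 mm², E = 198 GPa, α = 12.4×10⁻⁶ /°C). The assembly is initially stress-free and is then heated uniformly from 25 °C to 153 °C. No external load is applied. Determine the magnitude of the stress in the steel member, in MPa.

Equilibrium of a rigid end plate with no external load gives equal and opposite internal forces ±P in the two members. Since α_{aluminium} > α_{steel}, heating drives the aluminium into compression and the steel into tension.
Equating the net (thermal + elastic) strains gives |α₁ − α₂|·ΔT = P·[1/(A₁E₁) + 1/(A₂E₂)].
|α₁ − α₂|·ΔT = 11.2×10⁻⁶ × 128 = 0.001434.
1/(A₁E₁) + 1/(A₂E₂) = 1/(210×70×10³) + 1/(2000×198×10³) = 7.055×10⁻⁸ N⁻¹.
So P = 0.001434 / 7.055×10⁻⁸ = 20.32 kN.
σ_{steel} = P/A₂ = 20320/2000 = 10.16 MPa, tensile.

σ ≈ 10.2 MPa (tensile)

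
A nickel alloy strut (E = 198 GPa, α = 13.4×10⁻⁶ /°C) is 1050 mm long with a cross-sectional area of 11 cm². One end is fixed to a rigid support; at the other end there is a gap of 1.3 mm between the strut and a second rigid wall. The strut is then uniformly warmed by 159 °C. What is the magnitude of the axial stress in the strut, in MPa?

Unrestrained expansion: δ_free = αΔT L = 13.4×10⁻⁶ × 159 × 1050 = 2.237 mm.
After closing the 1.3 mm clearance, 2.237 − 1.3 = 0.9371 mm of expansion remains to be suppressed by the wall.
That suppressed elongation corresponds to σ = E·Δ/L = 198×10³ × 0.9371/1050 = 176.7 MPa.

σ ≈ 177 MPa (compressive)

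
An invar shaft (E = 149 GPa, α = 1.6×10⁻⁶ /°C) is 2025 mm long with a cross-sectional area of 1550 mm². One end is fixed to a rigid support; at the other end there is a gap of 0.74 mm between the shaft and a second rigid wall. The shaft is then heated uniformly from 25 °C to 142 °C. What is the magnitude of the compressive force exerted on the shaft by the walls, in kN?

Free thermal elongation = αΔT L = 1.6×10⁻⁶ × 117 × 2025 = 0.3791 mm.
This is smaller than the 0.74 mm clearance, so the shaft expands freely without reaching the stop — the stress is zero.

P ≈ 0 kN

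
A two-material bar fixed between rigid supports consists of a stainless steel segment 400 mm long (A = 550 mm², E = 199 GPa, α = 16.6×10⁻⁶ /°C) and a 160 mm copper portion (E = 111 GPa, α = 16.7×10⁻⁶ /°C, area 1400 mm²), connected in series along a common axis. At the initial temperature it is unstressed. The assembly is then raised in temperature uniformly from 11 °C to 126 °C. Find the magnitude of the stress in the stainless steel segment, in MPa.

σ ≈ 416 MPa (compressive)

Free thermal expansion of the whole bar: Σ αᵢΔT Lᵢ = 16.6×10⁻⁶×115×400 + 16.7×10⁻⁶×115×160 = 1.071 mm.
The walls prevent any net length change, so an axial force P (same in every segment) develops. Compatibility: P · Σ Lᵢ/(AᵢEᵢ) = δ_free.
The series flexibility is Σ Lᵢ/(AᵢEᵢ) = 400/(550×199×10³) + 160/(1400×111×10³) = 4.684×10⁻⁶ mm/N.
So P = 1.071 / 4.684×10⁻⁶ = 228.6 kN, compressive.
σ_{stainless steel} = P / A = 228600 / 550 = 415.7 MPa.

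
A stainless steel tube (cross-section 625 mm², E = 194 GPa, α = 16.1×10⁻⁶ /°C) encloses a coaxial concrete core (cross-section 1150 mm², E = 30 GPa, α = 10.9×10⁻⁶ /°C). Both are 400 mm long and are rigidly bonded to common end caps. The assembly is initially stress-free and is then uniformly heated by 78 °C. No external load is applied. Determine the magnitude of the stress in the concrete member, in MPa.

σ ≈ 9.47 MPa (tensile)

The stainless steel has the larger α, so on heating it would change length more than the concrete if both were free. The rigid plates force a common final length, so the stainless steel is put into compression and the concrete into tension, with equal and opposite forces P (no external load).
Setting the final lengths equal and cancelling L: (α₁ − α₂)ΔT = P/(A₁E₁) + P/(A₂E₂).
|α₁ − α₂|·ΔT = 5.2×10⁻⁶ × 78 = 0.0004056.
1/(A₁E₁) + 1/(A₂E₂) = 1/(625×194×10³) + 1/(1150×30×10³) = 3.723×10⁻⁸ N⁻¹.
So P = 0.0004056 / 3.723×10⁻⁸ = 10.89 kN.
σ_{concrete} = P/A₂ = 10890/1150 = 9.473 MPa, tensile.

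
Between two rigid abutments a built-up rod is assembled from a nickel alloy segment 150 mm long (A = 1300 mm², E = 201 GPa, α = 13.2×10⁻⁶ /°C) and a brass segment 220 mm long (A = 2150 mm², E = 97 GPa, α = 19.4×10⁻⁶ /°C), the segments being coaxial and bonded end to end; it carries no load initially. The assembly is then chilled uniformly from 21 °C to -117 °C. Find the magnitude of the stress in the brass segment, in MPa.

σ ≈ 246 MPa (tensile)

With the walls removed the bar would change length by δ_free = Σ αᵢΔT Lᵢ = 13.2×10⁻⁶×138×150 + 19.4×10⁻⁶×138×220 = 0.8622 mm.
The walls prevent any net length change, so an axial force P (same in every segment) develops. Compatibility: P · Σ Lᵢ/(AᵢEᵢ) = δ_free.
Σ Lᵢ/(AᵢEᵢ) = 150/(1300×201×10³) + 220/(2150×97×10³) = 1.629×10⁻⁶ mm/N.
So P = 0.8622 / 1.629×10⁻⁶ = 529.3 kN, tensile.
σ_{brass} = P / A = 529300 / 2150 = 246.2 MPa.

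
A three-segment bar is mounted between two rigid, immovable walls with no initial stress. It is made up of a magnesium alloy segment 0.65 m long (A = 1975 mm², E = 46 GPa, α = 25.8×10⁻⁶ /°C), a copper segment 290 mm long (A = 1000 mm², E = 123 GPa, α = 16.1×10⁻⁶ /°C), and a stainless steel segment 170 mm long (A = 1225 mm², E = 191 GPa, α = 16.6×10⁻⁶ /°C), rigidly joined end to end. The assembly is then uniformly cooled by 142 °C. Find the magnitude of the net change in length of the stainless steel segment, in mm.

|ΔL| ≈ 0.156 mm

Free thermal contraction of the whole bar: Σ αᵢΔT Lᵢ = 25.8×10⁻⁶×142×650 + 16.1×10⁻⁶×142×290 + 16.6×10⁻⁶×142×170 = 3.445 mm.
The walls prevent any net length change, so an axial force P (same in every segment) develops. Compatibility: P · Σ Lᵢ/(AᵢEᵢ) = δ_free.
The series flexibility is Σ Lᵢ/(AᵢEᵢ) = 650/(1975×46×10³) + 290/(1000×123×10³) + 170/(1225×191×10³) = 1.024×10⁻⁵ mm/N.
So P = 3.445 / 1.024×10⁻⁵ = 336.5 kN, tensile.
For the stainless steel segment, free thermal change = 16.6×10⁻⁶×142×170 = 0.4007 mm and elastic change from P = 336500×170/(1225×191×10³) = 0.2445 mm; these oppose, so the net change is 0.156 mm (segment shortens).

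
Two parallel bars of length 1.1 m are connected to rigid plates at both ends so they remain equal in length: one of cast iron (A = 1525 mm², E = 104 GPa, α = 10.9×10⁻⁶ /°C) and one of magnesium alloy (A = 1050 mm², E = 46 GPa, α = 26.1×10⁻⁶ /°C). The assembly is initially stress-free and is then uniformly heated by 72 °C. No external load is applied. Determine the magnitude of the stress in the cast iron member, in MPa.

σ ≈ 26.6 MPa (tensile)

Equilibrium of a rigid end plate with no external load gives equal and opposite internal forces ±P in the two members. Since α_{magnesium alloy} > α_{cast iron}, heating drives the magnesium alloy into compression and the cast iron into tension.
Setting the final lengths equal and cancelling L: (α₁ − α₂)ΔT = P/(A₁E₁) + P/(A₂E₂).
|α₁ − α₂|·ΔT = 15.2×10⁻⁶ × 72 = 0.001094.
1/(A₁E₁) + 1/(A₂E₂) = 1/(1525×104×10³) + 1/(1050×46×10³) = 2.701×10⁻⁸ N⁻¹.
So P = 0.001094 / 2.701×10⁻⁸ = 40.52 kN.
σ_{cast iron} = P/A₁ = 40520/1525 = 26.57 MPa, tensile.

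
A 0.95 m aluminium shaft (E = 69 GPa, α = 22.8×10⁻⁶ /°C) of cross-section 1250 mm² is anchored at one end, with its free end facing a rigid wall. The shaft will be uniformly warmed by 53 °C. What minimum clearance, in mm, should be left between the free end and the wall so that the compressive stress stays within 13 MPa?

Free expansion if unrestrained: δ_free = αΔT L = 22.8×10⁻⁶ × 53 × 950 = 1.148 mm.
A stress of 13 MPa corresponds to the wall pushing the shaft back by σL/E = 13×950/(69×10³) = 0.179 mm.
The gap must absorb the remainder: g_min = 1.148 − 0.179 = 0.969 mm.

g ≈ 0.969 mm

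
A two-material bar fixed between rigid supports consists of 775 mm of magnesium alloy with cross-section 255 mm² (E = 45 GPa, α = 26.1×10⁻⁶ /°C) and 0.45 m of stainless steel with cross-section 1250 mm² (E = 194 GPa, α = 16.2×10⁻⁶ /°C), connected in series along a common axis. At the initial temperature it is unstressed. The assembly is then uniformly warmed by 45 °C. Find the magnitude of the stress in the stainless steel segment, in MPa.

Free thermal expansion of the whole bar: Σ αᵢΔT Lᵢ = 26.1×10⁻⁶×45×775 + 16.2×10⁻⁶×45×450 = 1.238 mm.
The rigid supports impose zero overall length change; the single axial force P common to all segments must satisfy P Σ Lᵢ/(AᵢEᵢ) = δ_free.
Σ Lᵢ/(AᵢEᵢ) = 775/(255×45×10³) + 450/(1250×194×10³) = 6.939×10⁻⁵ mm/N.
So P = 1.238 / 6.939×10⁻⁵ = 17.84 kN, compressive.
σ_{stainless steel} = P / A = 17840 / 1250 = 14.28 MPa.

σ ≈ 14.3 MPa (compressive)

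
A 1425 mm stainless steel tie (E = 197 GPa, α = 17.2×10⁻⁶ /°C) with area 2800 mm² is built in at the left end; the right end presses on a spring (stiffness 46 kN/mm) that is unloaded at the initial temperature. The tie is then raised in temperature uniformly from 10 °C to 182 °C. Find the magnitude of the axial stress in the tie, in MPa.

σ ≈ 61.9 MPa (compressive)

If the spring were absent the tie would lengthen by αΔT L = 17.2×10⁻⁶ × 172 × 1425 = 4.216 mm.
Let P be the compressive force at the spring. The tie shortens elastically by PL/(AE) and the spring compresses by P/k; together these equal δ_free.
P [ L/(AE) + 1/k ] = δ_free → P [ 1425/(2800×197×10³) + 1/(46×10³) ] = 4.216.
P = 4.216 / 2.432×10⁻⁵ = 173300 N.
σ = P/A = 173300/2800 = 61.9 MPa.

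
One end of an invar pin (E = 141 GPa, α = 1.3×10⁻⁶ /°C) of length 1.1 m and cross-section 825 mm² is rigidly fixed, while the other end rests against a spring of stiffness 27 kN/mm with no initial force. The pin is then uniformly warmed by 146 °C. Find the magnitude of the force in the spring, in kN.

P ≈ 4.49 kN

If the spring were absent the pin would lengthen by αΔT L = 1.3×10⁻⁶ × 146 × 1100 = 0.2088 mm.
With a force P in the spring, the elastic change of the pin is PL/(AE) and that of the spring is P/k; compatibility requires their sum to equal δ_free.
P [ L/(AE) + 1/k ] = δ_free → P [ 1100/(825×141×10³) + 1/(27×10³) ] = 0.2088.
P = 0.2088 / 4.649×10⁻⁵ = 4491 N.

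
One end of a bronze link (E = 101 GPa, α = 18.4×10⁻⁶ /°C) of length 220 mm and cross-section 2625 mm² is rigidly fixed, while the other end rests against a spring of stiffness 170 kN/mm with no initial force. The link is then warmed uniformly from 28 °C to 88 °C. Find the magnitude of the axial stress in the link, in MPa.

Free thermal expansion: δ_free = αΔT L = 18.4×10⁻⁶ × 60 × 220 = 0.2429 mm.
Let P be the compressive force at the spring. The link shortens elastically by PL/(AE) and the spring compresses by P/k; together these equal δ_free.
So P = δ_free / [L/(AE) + 1/k] = 0.2429 / [ 220/(2625×101×10³) + 1/(170×10³) ].
P = 0.2429 / 6.712×10⁻⁶ = 36190 N.
σ = P/A = 36190/2625 = 13.78 MPa.

σ ≈ 13.8 MPa (compressive)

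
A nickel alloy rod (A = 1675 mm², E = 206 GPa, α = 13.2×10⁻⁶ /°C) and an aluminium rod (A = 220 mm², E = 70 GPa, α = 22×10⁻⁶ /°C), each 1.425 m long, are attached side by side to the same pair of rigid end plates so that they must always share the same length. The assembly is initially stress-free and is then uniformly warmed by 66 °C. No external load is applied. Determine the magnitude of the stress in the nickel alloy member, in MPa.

σ ≈ 5.11 MPa (tensile)

Equilibrium of a rigid end plate with no external load gives equal and opposite internal forces ±P in the two members. Since α_{aluminium} > α_{nickel alloy}, heating drives the aluminium into compression and the nickel alloy into tension.
Compatibility of the two members (thermal + elastic change equal): (α₁ − α₂)ΔT = P·[1/(A₁E₁) + 1/(A₂E₂)].
|α₁ − α₂|·ΔT = 8.8×10⁻⁶ × 66 = 0.0005808.
1/(A₁E₁) + 1/(A₂E₂) = 1/(1675×206×10³) + 1/(220×70×10³) = 6.783×10⁻⁸ N⁻¹.
So P = 0.0005808 / 6.783×10⁻⁸ = 8.562 kN.
σ_{nickel alloy} = P/A₁ = 8562/1675 = 5.112 MPa, tensile.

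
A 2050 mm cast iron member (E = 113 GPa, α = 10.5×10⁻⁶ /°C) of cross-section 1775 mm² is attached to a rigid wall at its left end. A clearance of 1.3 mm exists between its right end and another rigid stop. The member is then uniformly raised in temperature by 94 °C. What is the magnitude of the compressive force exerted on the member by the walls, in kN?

Free thermal elongation = αΔT L = 10.5×10⁻⁶ × 94 × 2050 = 2.023 mm.
This exceeds the 1.3 mm gap, so the wall pushes back. The portion of expansion that must be recovered elastically is δ_free − gap = 2.023 − 1.3 = 0.7234 mm.
That suppressed elongation corresponds to σ = E·Δ/L = 113×10³ × 0.7234/2050 = 39.87 MPa.
Force on the wall = σA = 39.87 × 1775 mm² = 70.77 kN.

P ≈ 70.8 kN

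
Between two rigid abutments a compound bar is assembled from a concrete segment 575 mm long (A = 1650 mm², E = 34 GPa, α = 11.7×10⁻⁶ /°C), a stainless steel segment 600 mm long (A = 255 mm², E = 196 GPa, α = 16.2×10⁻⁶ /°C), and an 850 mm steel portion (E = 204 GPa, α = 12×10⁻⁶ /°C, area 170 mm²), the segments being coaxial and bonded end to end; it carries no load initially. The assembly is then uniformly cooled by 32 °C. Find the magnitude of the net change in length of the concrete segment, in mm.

|ΔL| ≈ 0.0284 mm

If the supports were absent, the total length change would be Σ αᵢΔT Lᵢ = 11.7×10⁻⁶×32×575 + 16.2×10⁻⁶×32×600 + 12×10⁻⁶×32×850 = 0.8527 mm.
The walls prevent any net length change, so an axial force P (same in every segment) develops. Compatibility: P · Σ Lᵢ/(AᵢEᵢ) = δ_free.
The series flexibility is Σ Lᵢ/(AᵢEᵢ) = 575/(1650×34×10³) + 600/(255×196×10³) + 850/(170×204×10³) = 4.676×10⁻⁵ mm/N.
So P = 0.8527 / 4.676×10⁻⁵ = 18.23 kN, tensile.
For the concrete segment, free thermal change = 11.7×10⁻⁶×32×575 = 0.2153 mm and elastic change from P = 18230×575/(1650×34×10³) = 0.1869 mm; these oppose, so the net change is 0.0284 mm (segment shortens).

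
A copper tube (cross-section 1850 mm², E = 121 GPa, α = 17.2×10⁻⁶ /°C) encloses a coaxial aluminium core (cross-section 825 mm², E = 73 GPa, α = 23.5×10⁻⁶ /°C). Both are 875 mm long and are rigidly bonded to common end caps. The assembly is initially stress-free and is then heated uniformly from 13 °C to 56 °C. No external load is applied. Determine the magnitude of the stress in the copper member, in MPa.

The aluminium has the larger α, so on heating it would change length more than the copper if both were free. The rigid plates force a common final length, so the aluminium is put into compression and the copper into tension, with equal and opposite forces P (no external load).
Setting the final lengths equal and cancelling L: (α₁ − α₂)ΔT = P/(A₁E₁) + P/(A₂E₂).
|α₁ − α₂|·ΔT = 6.3×10⁻⁶ × 43 = 0.0002709.
1/(A₁E₁) + 1/(A₂E₂) = 1/(1850×121×10³) + 1/(825×73×10³) = 2.107×10⁻⁸ N⁻¹.
P = 0.0002709 / 2.107×10⁻⁸ = 12860 N = 12.86 kN.
σ_{copper} = P/A₁ = 12860/1850 = 6.949 MPa, tensile.

σ ≈ 6.95 MPa (tensile)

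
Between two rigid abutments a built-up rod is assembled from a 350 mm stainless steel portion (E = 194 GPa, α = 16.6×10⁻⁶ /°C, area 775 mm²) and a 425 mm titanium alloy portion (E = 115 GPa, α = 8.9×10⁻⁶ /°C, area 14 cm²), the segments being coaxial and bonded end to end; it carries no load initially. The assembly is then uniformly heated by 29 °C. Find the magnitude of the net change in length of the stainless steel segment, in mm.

|ΔL| ≈ 0.0381 mm

With the walls removed the bar would change length by δ_free = Σ αᵢΔT Lᵢ = 16.6×10⁻⁶×29×350 + 8.9×10⁻⁶×29×425 = 0.2782 mm.
The rigid supports impose zero overall length change; the single axial force P common to all segments must satisfy P Σ Lᵢ/(AᵢEᵢ) = δ_free.
The series flexibility is Σ Lᵢ/(AᵢEᵢ) = 350/(775×194×10³) + 425/(1400×115×10³) = 4.968×10⁻⁶ mm/N.
P = 0.2782 / 4.968×10⁻⁶ = 56000 N = 56 kN, compressive.
For the stainless steel segment, free thermal change = 16.6×10⁻⁶×29×350 = 0.1685 mm and elastic change from P = 56000×350/(775×194×10³) = 0.1304 mm; these oppose, so the net change is 0.0381 mm (segment lengthens).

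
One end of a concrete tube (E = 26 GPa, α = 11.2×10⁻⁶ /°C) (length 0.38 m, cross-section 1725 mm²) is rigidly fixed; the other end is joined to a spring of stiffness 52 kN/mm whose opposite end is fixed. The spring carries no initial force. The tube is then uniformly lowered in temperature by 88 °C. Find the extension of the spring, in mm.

δ ≈ 0.26 mm

If the spring were absent the tube would shorten by αΔT L = 11.2×10⁻⁶ × 88 × 380 = 0.3745 mm.
With a force P in the spring, the elastic change of the tube is PL/(AE) and that of the spring is P/k; compatibility requires their sum to equal δ_free.
So P = δ_free / [L/(AE) + 1/k] = 0.3745 / [ 380/(1725×26×10³) + 1/(52×10³) ].
P = 0.3745 / 2.77×10⁻⁵ = 13520 N.
Spring extension = P/k = 13520/(52×10³) = 0.26 mm.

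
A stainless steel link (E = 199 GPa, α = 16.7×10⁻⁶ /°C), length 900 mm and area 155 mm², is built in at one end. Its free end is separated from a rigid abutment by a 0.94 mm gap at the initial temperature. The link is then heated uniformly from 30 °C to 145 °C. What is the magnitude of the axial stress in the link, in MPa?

σ ≈ 174 MPa (compressive)

Unrestrained expansion: δ_free = αΔT L = 16.7×10⁻⁶ × 115 × 900 = 1.728 mm.
This exceeds the 0.94 mm gap, so the wall pushes back. The portion of expansion that must be recovered elastically is δ_free − gap = 1.728 − 0.94 = 0.7884 mm.
So σ = E(δ_free − g)/L = 199×10³ × 0.7884/900 = 174.3 MPa.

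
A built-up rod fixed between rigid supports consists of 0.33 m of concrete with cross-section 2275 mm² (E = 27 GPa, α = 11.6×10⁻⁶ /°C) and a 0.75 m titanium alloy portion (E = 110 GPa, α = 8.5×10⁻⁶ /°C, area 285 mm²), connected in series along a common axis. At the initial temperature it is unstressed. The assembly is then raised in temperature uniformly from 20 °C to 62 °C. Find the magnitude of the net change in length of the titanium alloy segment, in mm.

|ΔL| ≈ 0.0822 mm

Free thermal expansion of the whole bar: Σ αᵢΔT Lᵢ = 11.6×10⁻⁶×42×330 + 8.5×10⁻⁶×42×750 = 0.4285 mm.
The rigid supports impose zero overall length change; the single axial force P common to all segments must satisfy P Σ Lᵢ/(AᵢEᵢ) = δ_free.
Σ Lᵢ/(AᵢEᵢ) = 330/(2275×27×10³) + 750/(285×110×10³) = 2.93×10⁻⁵ mm/N.
So P = 0.4285 / 2.93×10⁻⁵ = 14.63 kN, compressive.
For the titanium alloy segment, free thermal change = 8.5×10⁻⁶×42×750 = 0.2677 mm and elastic change from P = 14630×750/(285×110×10³) = 0.3499 mm; these oppose, so the net change is 0.0822 mm (segment shortens).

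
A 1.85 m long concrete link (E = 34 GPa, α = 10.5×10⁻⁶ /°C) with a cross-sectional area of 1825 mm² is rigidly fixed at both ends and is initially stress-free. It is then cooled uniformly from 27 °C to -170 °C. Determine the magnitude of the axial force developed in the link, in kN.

P ≈ 128 kN (tensile)

With zero net strain, σ = E·αΔT = 34 GPa × 10.5×10⁻⁶ × 197 = 70.33 MPa.
Axial force P = σA = 70.33 × 1825 = 128400 N = 128.4 kN, tensile.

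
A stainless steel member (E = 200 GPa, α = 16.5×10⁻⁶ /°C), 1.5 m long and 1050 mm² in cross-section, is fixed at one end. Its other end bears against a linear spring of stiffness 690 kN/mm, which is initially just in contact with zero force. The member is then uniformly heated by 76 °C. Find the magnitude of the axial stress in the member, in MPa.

If the spring were absent the member would lengthen by αΔT L = 16.5×10⁻⁶ × 76 × 1500 = 1.881 mm.
Let P be the compressive force at the spring. The member shortens elastically by PL/(AE) and the spring compresses by P/k; together these equal δ_free.
So P = δ_free / [L/(AE) + 1/k] = 1.881 / [ 1500/(1050×200×10³) + 1/(690×10³) ].
P = 1.881 / 8.592×10⁻⁶ = 218900 N.
σ = P/A = 218900/1050 = 208.5 MPa.

σ ≈ 208 MPa (compressive)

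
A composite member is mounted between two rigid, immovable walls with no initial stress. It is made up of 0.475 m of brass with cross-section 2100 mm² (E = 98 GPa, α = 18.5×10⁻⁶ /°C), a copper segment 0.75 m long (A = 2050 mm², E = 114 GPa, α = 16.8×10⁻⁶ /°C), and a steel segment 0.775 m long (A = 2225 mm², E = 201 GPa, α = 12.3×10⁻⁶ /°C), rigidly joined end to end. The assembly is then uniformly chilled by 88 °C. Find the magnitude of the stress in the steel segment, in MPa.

σ ≈ 169 MPa (tensile)

With the walls removed the bar would change length by δ_free = Σ αᵢΔT Lᵢ = 18.5×10⁻⁶×88×475 + 16.8×10⁻⁶×88×750 + 12.3×10⁻⁶×88×775 = 2.721 mm.
Since the ends are fixed, an axial force P builds up, equal in every segment, with P · Σ Lᵢ/(AᵢEᵢ) = δ_free.
Σ Lᵢ/(AᵢEᵢ) = 475/(2100×98×10³) + 750/(2050×114×10³) + 775/(2225×201×10³) = 7.25×10⁻⁶ mm/N.
Hence P = δ_free / Σ(L/AE) = 2.721/7.25×10⁻⁶ = 375.3 kN (tensile).
σ_{steel} = P / A = 375300 / 2225 = 168.7 MPa.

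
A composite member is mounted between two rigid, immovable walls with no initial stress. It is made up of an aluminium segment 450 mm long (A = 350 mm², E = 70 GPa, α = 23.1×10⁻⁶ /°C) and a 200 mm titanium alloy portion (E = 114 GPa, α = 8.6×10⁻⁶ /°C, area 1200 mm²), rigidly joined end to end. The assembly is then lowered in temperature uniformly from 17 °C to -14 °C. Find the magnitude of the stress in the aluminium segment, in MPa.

σ ≈ 54.1 MPa (tensile)

Free thermal contraction of the whole bar: Σ αᵢΔT Lᵢ = 23.1×10⁻⁶×31×450 + 8.6×10⁻⁶×31×200 = 0.3756 mm.
Since the ends are fixed, an axial force P builds up, equal in every segment, with P · Σ Lᵢ/(AᵢEᵢ) = δ_free.
The series flexibility is Σ Lᵢ/(AᵢEᵢ) = 450/(350×70×10³) + 200/(1200×114×10³) = 1.983×10⁻⁵ mm/N.
So P = 0.3756 / 1.983×10⁻⁵ = 18.94 kN, tensile.
σ_{aluminium} = P / A = 18940 / 350 = 54.11 MPa.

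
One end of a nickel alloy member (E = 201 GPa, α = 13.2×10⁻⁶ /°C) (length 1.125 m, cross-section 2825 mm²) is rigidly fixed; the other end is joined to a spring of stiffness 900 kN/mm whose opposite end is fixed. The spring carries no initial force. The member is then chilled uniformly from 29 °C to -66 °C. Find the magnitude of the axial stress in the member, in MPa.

The unrestrained thermal change is αΔT L = 13.2×10⁻⁶ × 95 × 1125 = 1.411 mm.
Let P be the tensile force in the spring. The member extends elastically by PL/(AE) and the spring stretches by P/k; together these equal δ_free.
P [ L/(AE) + 1/k ] = δ_free → P [ 1125/(2825×201×10³) + 1/(900×10³) ] = 1.411.
P = 1.411 / 3.092×10⁻⁶ = 456200 N.
σ = P/A = 456200/2825 = 161.5 MPa.

σ ≈ 161 MPa (tensile)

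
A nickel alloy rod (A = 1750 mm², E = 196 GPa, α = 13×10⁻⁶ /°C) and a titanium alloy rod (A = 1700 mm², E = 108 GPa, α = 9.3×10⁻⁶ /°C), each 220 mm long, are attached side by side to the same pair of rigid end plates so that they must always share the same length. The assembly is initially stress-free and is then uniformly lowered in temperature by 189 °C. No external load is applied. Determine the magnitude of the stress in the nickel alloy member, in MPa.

σ ≈ 47.8 MPa (tensile)

Both members must finish at the same length. With the larger α, the nickel alloy tends to over-contract; the plates restrain it, putting the nickel alloy in tension and the titanium alloy in compression. With no external load the two internal forces are equal and opposite, magnitude P.
Equating the net (thermal + elastic) strains gives |α₁ − α₂|·ΔT = P·[1/(A₁E₁) + 1/(A₂E₂)].
|α₁ − α₂|·ΔT = 3.7×10⁻⁶ × 189 = 0.0006993.
1/(A₁E₁) + 1/(A₂E₂) = 1/(1750×196×10³) + 1/(1700×108×10³) = 8.362×10⁻⁹ N⁻¹.
So P = 0.0006993 / 8.362×10⁻⁹ = 83.63 kN.
σ_{nickel alloy} = P/A₁ = 83630/1750 = 47.79 MPa, tensile.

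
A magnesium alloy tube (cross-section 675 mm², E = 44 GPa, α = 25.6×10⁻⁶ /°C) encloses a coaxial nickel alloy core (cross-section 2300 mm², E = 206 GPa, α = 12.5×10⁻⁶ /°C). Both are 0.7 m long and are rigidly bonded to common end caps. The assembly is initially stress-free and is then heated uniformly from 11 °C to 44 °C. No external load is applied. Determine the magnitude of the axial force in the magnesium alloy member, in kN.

Both members must finish at the same length. With the larger α, the magnesium alloy tends to over-expand; the plates restrain it, putting the magnesium alloy in compression and the nickel alloy in tension. With no external load the two internal forces are equal and opposite, magnitude P.
Compatibility of the two members (thermal + elastic change equal): (α₁ − α₂)ΔT = P·[1/(A₁E₁) + 1/(A₂E₂)].
|α₁ − α₂|·ΔT = 13.1×10⁻⁶ × 33 = 0.0004323.
1/(A₁E₁) + 1/(A₂E₂) = 1/(675×44×10³) + 1/(2300×206×10³) = 3.578×10⁻⁸ N⁻¹.
So P = 0.0004323 / 3.578×10⁻⁸ = 12.08 kN.

P ≈ 12.1 kN (compressive in the magnesium alloy)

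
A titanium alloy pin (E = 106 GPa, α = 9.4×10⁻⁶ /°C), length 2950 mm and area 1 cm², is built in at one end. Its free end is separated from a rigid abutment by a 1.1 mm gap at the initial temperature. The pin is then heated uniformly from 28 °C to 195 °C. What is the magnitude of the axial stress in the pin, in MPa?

Unrestrained expansion: δ_free = αΔT L = 9.4×10⁻⁶ × 167 × 2950 = 4.631 mm.
After closing the 1.1 mm clearance, 4.631 − 1.1 = 3.531 mm of expansion remains to be suppressed by the wall.
That suppressed elongation corresponds to σ = E·Δ/L = 106×10³ × 3.531/2950 = 126.9 MPa.

σ ≈ 127 MPa (compressive)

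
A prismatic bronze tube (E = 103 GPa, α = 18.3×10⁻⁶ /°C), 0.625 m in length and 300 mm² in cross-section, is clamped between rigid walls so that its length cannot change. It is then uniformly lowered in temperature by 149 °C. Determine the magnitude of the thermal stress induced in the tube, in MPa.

σ ≈ 281 MPa (tensile)

Because both ends are immovable the net strain is zero, and the suppressed thermal strain is αΔT = 18.3×10⁻⁶ × 149 = 2726.7×10⁻⁶.
σ = EαΔT = 103×10³ × 18.3×10⁻⁶ × 149 = 280.9 MPa (tensile; the tube is trying to contract).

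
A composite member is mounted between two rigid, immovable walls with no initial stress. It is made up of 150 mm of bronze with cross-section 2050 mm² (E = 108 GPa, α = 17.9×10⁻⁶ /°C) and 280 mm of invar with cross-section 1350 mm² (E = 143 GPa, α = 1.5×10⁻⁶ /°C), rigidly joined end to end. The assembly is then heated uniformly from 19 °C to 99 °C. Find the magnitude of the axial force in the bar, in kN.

P ≈ 117 kN (compressive)

If the supports were absent, the total length change would be Σ αᵢΔT Lᵢ = 17.9×10⁻⁶×80×150 + 1.5×10⁻⁶×80×280 = 0.2484 mm.
The rigid supports impose zero overall length change; the single axial force P common to all segments must satisfy P Σ Lᵢ/(AᵢEᵢ) = δ_free.
Σ Lᵢ/(AᵢEᵢ) = 150/(2050×108×10³) + 280/(1350×143×10³) = 2.128×10⁻⁶ mm/N.
Hence P = δ_free / Σ(L/AE) = 0.2484/2.128×10⁻⁶ = 116.7 kN (compressive).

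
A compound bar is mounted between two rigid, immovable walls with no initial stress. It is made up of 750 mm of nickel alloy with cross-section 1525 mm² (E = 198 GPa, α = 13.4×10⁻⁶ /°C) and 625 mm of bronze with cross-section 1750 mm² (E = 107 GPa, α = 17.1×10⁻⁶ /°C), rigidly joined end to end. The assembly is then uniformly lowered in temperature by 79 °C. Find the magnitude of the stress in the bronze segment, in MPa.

σ ≈ 161 MPa (tensile)

Free thermal contraction of the whole bar: Σ αᵢΔT Lᵢ = 13.4×10⁻⁶×79×750 + 17.1×10⁻⁶×79×625 = 1.638 mm.
The rigid supports impose zero overall length change; the single axial force P common to all segments must satisfy P Σ Lᵢ/(AᵢEᵢ) = δ_free.
Σ Lᵢ/(AᵢEᵢ) = 750/(1525×198×10³) + 625/(1750×107×10³) = 5.822×10⁻⁶ mm/N.
Hence P = δ_free / Σ(L/AE) = 1.638/5.822×10⁻⁶ = 281.4 kN (tensile).
σ_{bronze} = P / A = 281400 / 1750 = 160.8 MPa.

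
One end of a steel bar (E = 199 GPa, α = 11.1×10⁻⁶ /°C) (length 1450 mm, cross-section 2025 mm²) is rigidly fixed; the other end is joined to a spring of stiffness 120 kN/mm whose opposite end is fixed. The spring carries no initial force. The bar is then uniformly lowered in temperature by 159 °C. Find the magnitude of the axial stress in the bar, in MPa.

The unrestrained thermal change is αΔT L = 11.1×10⁻⁶ × 159 × 1450 = 2.559 mm.
With a force P in the spring, the elastic change of the bar is PL/(AE) and that of the spring is P/k; compatibility requires their sum to equal δ_free.
P [ L/(AE) + 1/k ] = δ_free → P [ 1450/(2025×199×10³) + 1/(120×10³) ] = 2.559.
P = 2.559 / 1.193×10⁻⁵ = 214500 N.
σ = P/A = 214500/2025 = 105.9 MPa.

σ ≈ 106 MPa (tensile)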